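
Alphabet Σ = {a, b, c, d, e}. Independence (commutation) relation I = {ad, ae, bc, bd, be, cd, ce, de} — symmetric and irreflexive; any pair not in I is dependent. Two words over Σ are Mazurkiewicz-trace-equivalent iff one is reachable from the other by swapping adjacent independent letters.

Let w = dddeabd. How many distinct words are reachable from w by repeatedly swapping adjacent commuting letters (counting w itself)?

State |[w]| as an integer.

105

0(d) covers ∅
1(d) covers 0:d
2(d) covers 1:d
3(e) covers ∅
4(a) covers ∅
5(b) covers 4:a
6(d) covers 2:d
floor of heap: 0:d, 3:e, 4:a
completions by unplaced set U, small U first (add the entries for U minus each lowest piece of U):
  |U|=1: {3}:1  {5}:1  {6}:1
  |U|=2: {2,6}:1  {3,5}:2  {3,6}:2  {4,5}:1  {5,6}:2
  |U|=3: {1,2,6}:1  {2,3,6}:3  {2,5,6}:3  {3,4,5}:3  {3,5,6}:6  {4,5,6}:3
  |U|=4: {0,1,2,6}:1  {1,2,3,6}:4  {1,2,5,6}:4  {2,3,5,6}:12  {2,4,5,6}:6  {3,4,5,6}:12
  |U|=5: {0,1,2,3,6}:5  {0,1,2,5,6}:5  {1,2,3,5,6}:20  {1,2,4,5,6}:10  {2,3,4,5,6}:30
  start at 0(d): 60
  start at 3(e): 15
  start at 4(a): 30
sum over floor = 105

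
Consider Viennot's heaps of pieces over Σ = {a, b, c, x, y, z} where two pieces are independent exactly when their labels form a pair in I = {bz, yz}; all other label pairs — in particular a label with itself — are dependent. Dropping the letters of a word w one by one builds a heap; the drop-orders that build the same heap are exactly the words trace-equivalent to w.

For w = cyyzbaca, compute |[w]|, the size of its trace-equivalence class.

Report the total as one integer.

4

piece 0:c — minimal
piece 1:y rests on {0:c}
piece 2:y rests on {1:y}
piece 3:z rests on {0:c}
piece 4:b rests on {2:y}
piece 5:a rests on {3:z, 4:b}
piece 6:c rests on {5:a}
piece 7:a rests on {6:c}
minimal pieces: {0:c}
ways to finish when only these pieces remain (= sum over removing one remaining piece with nothing left below it):
  1 left: {7}→1
  2 left: {6,7}→1
  3 left: {5,6,7}→1
  4 left: {3,5,6,7}→1  {4,5,6,7}→1
  5 left: {2,4,5,6,7}→1  {3,4,5,6,7}→2
  6 left: {1,2,4,5,6,7}→1  {2,3,4,5,6,7}→3
  placing 0:c first → 4 extensions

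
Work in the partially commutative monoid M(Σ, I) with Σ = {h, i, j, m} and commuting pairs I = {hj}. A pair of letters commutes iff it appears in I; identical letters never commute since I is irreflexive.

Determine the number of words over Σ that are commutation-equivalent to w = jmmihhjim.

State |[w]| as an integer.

3

0(j) covers ∅
1(m) covers 0:j
2(m) covers 1:m
3(i) covers 2:m
4(h) covers 3:i
5(h) covers 4:h
6(j) covers 3:i
7(i) covers 5:h, 6:j
8(m) covers 7:i
floor of heap: 0:j
completions by unplaced set U, small U first (add the entries for U minus each lowest piece of U):
  |U|=1: {8}:1
  |U|=2: {7,8}:1
  |U|=3: {5,7,8}:1  {6,7,8}:1
  |U|=4: {4,5,7,8}:1  {5,6,7,8}:2
  |U|=5: {4,5,6,7,8}:3
  |U|=6: {3,4,5,6,7,8}:3
  |U|=7: {2,3,4,5,6,7,8}:3
  start at 0(j): 3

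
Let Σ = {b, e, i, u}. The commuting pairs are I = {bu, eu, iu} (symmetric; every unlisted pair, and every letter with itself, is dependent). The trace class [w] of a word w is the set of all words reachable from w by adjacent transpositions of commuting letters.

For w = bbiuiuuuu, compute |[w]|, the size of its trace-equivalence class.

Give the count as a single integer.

piece 0:b — minimal
piece 1:b rests on {0:b}
piece 2:i rests on {1:b}
piece 3:u — minimal
piece 4:i rests on {2:i}
piece 5:u rests on {3:u}
piece 6:u rests on {5:u}
piece 7:u rests on {6:u}
piece 8:u rests on {7:u}
minimal pieces: {0:b, 3:u}
ways to finish when only these pieces remain (= sum over removing one remaining piece with nothing left below it):
  1 left: {4}→1  {8}→1
  2 left: {2,4}→1  {4,8}→2  {7,8}→1
  3 left: {1,2,4}→1  {2,4,8}→3  {4,7,8}→3  {6,7,8}→1
  4 left: {0,1,2,4}→1  {1,2,4,8}→4  {2,4,7,8}→6  {4,6,7,8}→4  {5,6,7,8}→1
  5 left: {0,1,2,4,8}→5  {1,2,4,7,8}→10  {2,4,6,7,8}→10  {3,5,6,7,8}→1  {4,5,6,7,8}→5
  6 left: {0,1,2,4,7,8}→15  {1,2,4,6,7,8}→20  {2,4,5,6,7,8}→15  {3,4,5,6,7,8}→6
  7 left: {0,1,2,4,6,7,8}→35  {1,2,4,5,6,7,8}→35  {2,3,4,5,6,7,8}→21
  placing 0:b first → 56 extensions
  placing 3:u first → 70 extensions
total linear extensions = 126

126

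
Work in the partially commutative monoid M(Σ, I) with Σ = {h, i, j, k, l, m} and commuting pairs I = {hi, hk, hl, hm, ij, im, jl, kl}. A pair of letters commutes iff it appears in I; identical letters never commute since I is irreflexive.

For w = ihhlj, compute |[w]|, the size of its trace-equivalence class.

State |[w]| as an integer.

piece 0:i — minimal
piece 1:h — minimal
piece 2:h rests on {1:h}
piece 3:l rests on {0:i}
piece 4:j rests on {2:h}
minimal pieces: {0:i, 1:h}
ways to finish when only these pieces remain (= sum over removing one remaining piece with nothing left below it):
  1 left: {3}→1  {4}→1
  2 left: {0,3}→1  {2,4}→1  {3,4}→2
  3 left: {0,3,4}→3  {1,2,4}→1  {2,3,4}→3
  placing 0:i first → 4 extensions
  placing 1:h first → 6 extensions
total linear extensions = 10

10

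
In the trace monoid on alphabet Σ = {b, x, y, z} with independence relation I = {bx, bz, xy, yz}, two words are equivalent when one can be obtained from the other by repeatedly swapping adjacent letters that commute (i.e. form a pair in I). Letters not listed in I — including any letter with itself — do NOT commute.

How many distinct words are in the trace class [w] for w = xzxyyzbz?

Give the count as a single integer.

56

drop 0:x onto floor
drop 1:z onto {0:x}
drop 2:x onto {1:z}
drop 3:y onto floor
drop 4:y onto {3:y}
drop 5:z onto {2:x}
drop 6:b onto {4:y}
drop 7:z onto {5:z}
ground layer = {0:x, 3:y}
drop-orders for the pieces not yet dropped (sum over which currently-grounded one goes next):
  1 to go: {6} 1  {7} 1
  2 to go: {4,6} 1  {5,7} 1  {6,7} 2
  3 to go: {2,5,7} 1  {3,4,6} 1  {4,6,7} 3  {5,6,7} 3
  4 to go: {1,2,5,7} 1  {2,5,6,7} 4  {3,4,6,7} 4  {4,5,6,7} 6
  5 to go: {0,1,2,5,7} 1  {1,2,5,6,7} 5  {2,4,5,6,7} 10  {3,4,5,6,7} 10
  6 to go: {0,1,2,5,6,7} 6  {1,2,4,5,6,7} 15  {2,3,4,5,6,7} 20
  if 0:x drops first: 35 orders
  if 3:y drops first: 21 orders
heap linearizations: 56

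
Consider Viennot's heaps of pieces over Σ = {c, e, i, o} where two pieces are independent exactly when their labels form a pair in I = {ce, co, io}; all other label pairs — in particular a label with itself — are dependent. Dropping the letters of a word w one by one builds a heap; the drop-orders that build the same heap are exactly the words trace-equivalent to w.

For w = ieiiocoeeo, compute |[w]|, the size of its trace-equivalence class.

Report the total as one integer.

#0=i has no predecessor
#1=e depends on [0:i]
#2=i depends on [1:e]
#3=i depends on [2:i]
#4=o depends on [1:e]
#5=c depends on [3:i]
#6=o depends on [4:o]
#7=e depends on [3:i, 6:o]
#8=e depends on [7:e]
#9=o depends on [8:e]
sources: [0:i]
N(rest) = Σ N(rest − s) over sources s of rest; N(one piece) = 1:
  size 1 → [5]=1  [9]=1
  size 2 → [5,9]=2  [8,9]=1
  size 3 → [5,8,9]=3  [7,8,9]=1
  size 4 → [5,7,8,9]=4  [6,7,8,9]=1
  size 5 → [3,5,7,8,9]=4  [4,6,7,8,9]=1  [5,6,7,8,9]=5
  size 6 → [2,3,5,7,8,9]=4  [3,5,6,7,8,9]=9  [4,5,6,7,8,9]=6
  size 7 → [2,3,5,6,7,8,9]=13  [3,4,5,6,7,8,9]=15
  size 8 → [2,3,4,5,6,7,8,9]=28
  first=0(i) contributes 28

28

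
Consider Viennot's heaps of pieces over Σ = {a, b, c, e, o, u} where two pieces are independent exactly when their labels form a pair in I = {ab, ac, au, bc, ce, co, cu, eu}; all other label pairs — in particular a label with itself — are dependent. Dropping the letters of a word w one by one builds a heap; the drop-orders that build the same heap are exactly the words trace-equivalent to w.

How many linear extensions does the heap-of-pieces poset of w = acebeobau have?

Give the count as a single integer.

27

piece 0:a — minimal
piece 1:c — minimal
piece 2:e rests on {0:a}
piece 3:b rests on {2:e}
piece 4:e rests on {3:b}
piece 5:o rests on {4:e}
piece 6:b rests on {5:o}
piece 7:a rests on {5:o}
piece 8:u rests on {6:b}
minimal pieces: {0:a, 1:c}
ways to finish when only these pieces remain (= sum over removing one remaining piece with nothing left below it):
  1 left: {1}→1  {7}→1  {8}→1
  2 left: {1,7}→2  {1,8}→2  {6,8}→1  {7,8}→2
  3 left: {1,6,8}→3  {1,7,8}→6  {6,7,8}→3
  4 left: {1,6,7,8}→12  {5,6,7,8}→3
  5 left: {1,5,6,7,8}→15  {4,5,6,7,8}→3
  6 left: {1,4,5,6,7,8}→18  {3,4,5,6,7,8}→3
  7 left: {1,3,4,5,6,7,8}→21  {2,3,4,5,6,7,8}→3
  placing 0:a first → 24 extensions
  placing 1:c first → 3 extensions
total linear extensions = 27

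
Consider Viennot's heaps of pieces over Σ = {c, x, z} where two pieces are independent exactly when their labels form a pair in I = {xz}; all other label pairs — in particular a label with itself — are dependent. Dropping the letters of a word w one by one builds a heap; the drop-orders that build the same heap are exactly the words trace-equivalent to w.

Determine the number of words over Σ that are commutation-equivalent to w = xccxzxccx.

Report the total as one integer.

3

piece 0:x — minimal
piece 1:c rests on {0:x}
piece 2:c rests on {1:c}
piece 3:x rests on {2:c}
piece 4:z rests on {2:c}
piece 5:x rests on {3:x}
piece 6:c rests on {4:z, 5:x}
piece 7:c rests on {6:c}
piece 8:x rests on {7:c}
minimal pieces: {0:x}
ways to finish when only these pieces remain (= sum over removing one remaining piece with nothing left below it):
  1 left: {8}→1
  2 left: {7,8}→1
  3 left: {6,7,8}→1
  4 left: {4,6,7,8}→1  {5,6,7,8}→1
  5 left: {3,5,6,7,8}→1  {4,5,6,7,8}→2
  6 left: {3,4,5,6,7,8}→3
  7 left: {2,3,4,5,6,7,8}→3
  placing 0:x first → 3 extensions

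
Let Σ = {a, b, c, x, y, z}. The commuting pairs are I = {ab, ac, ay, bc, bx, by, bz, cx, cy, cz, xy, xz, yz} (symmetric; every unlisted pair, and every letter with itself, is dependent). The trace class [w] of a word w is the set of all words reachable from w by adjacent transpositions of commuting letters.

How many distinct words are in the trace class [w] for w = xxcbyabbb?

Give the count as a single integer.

piece 0:x — minimal
piece 1:x rests on {0:x}
piece 2:c — minimal
piece 3:b — minimal
piece 4:y — minimal
piece 5:a rests on {1:x}
piece 6:b rests on {3:b}
piece 7:b rests on {6:b}
piece 8:b rests on {7:b}
minimal pieces: {0:x, 2:c, 3:b, 4:y}
ways to finish when only these pieces remain (= sum over removing one remaining piece with nothing left below it):
  1 left: {2}→1  {4}→1  {5}→1  {8}→1
  2 left: {1,5}→1  {2,4}→2  {2,5}→2  {2,8}→2  {4,5}→2  {4,8}→2  {5,8}→2  {7,8}→1
  3 left: {0,1,5}→1  {1,2,5}→3  {1,4,5}→3  {1,5,8}→3  {2,4,5}→6  {2,4,8}→6  {2,5,8}→6  {2,7,8}→3  {4,5,8}→6  {4,7,8}→3  {5,7,8}→3  {6,7,8}→1
  4 left: {0,1,2,5}→4  {0,1,4,5}→4  {0,1,5,8}→4  {1,2,4,5}→12  {1,2,5,8}→12  {1,4,5,8}→12  {1,5,7,8}→6  {2,4,5,8}→24  {2,4,7,8}→12  {2,5,7,8}→12  {2,6,7,8}→4  {3,6,7,8}→1  {4,5,7,8}→12  {4,6,7,8}→4  {5,6,7,8}→4
  5 left: {0,1,2,4,5}→20  {0,1,2,5,8}→20  {0,1,4,5,8}→20  {0,1,5,7,8}→10  {1,2,4,5,8}→60  {1,2,5,7,8}→30  {1,4,5,7,8}→30  {1,5,6,7,8}→10  {2,3,6,7,8}→5  {2,4,5,7,8}→60  {2,4,6,7,8}→20  {2,5,6,7,8}→20  {3,4,6,7,8}→5  {3,5,6,7,8}→5  {4,5,6,7,8}→20
  6 left: {0,1,2,4,5,8}→120  {0,1,2,5,7,8}→60  {0,1,4,5,7,8}→60  {0,1,5,6,7,8}→20  {1,2,4,5,7,8}→180  {1,2,5,6,7,8}→60  {1,3,5,6,7,8}→15  {1,4,5,6,7,8}→60  {2,3,4,6,7,8}→30  {2,3,5,6,7,8}→30  {2,4,5,6,7,8}→120  {3,4,5,6,7,8}→30
  7 left: {0,1,2,4,5,7,8}→420  {0,1,2,5,6,7,8}→140  {0,1,3,5,6,7,8}→35  {0,1,4,5,6,7,8}→140  {1,2,3,5,6,7,8}→105  {1,2,4,5,6,7,8}→420  {1,3,4,5,6,7,8}→105  {2,3,4,5,6,7,8}→210
  placing 0:x first → 840 extensions
  placing 2:c first → 280 extensions
  placing 3:b first → 1120 extensions
  placing 4:y first → 280 extensions
total linear extensions = 2520

2520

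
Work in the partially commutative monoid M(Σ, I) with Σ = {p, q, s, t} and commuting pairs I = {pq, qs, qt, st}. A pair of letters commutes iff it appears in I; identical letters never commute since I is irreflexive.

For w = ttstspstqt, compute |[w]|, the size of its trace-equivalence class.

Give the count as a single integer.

0(t) covers ∅
1(t) covers 0:t
2(s) covers ∅
3(t) covers 1:t
4(s) covers 2:s
5(p) covers 3:t, 4:s
6(s) covers 5:p
7(t) covers 5:p
8(q) covers ∅
9(t) covers 7:t
floor of heap: 0:t, 2:s, 8:q
completions by unplaced set U, small U first (add the entries for U minus each lowest piece of U):
  |U|=1: {6}:1  {8}:1  {9}:1
  |U|=2: {6,8}:2  {6,9}:2  {7,9}:1  {8,9}:2
  |U|=3: {6,7,9}:3  {6,8,9}:6  {7,8,9}:3
  |U|=4: {5,6,7,9}:3  {6,7,8,9}:12
  |U|=5: {3,5,6,7,9}:3  {4,5,6,7,9}:3  {5,6,7,8,9}:15
  |U|=6: {1,3,5,6,7,9}:3  {2,4,5,6,7,9}:3  {3,4,5,6,7,9}:6  {3,5,6,7,8,9}:18  {4,5,6,7,8,9}:18
  |U|=7: {0,1,3,5,6,7,9}:3  {1,3,4,5,6,7,9}:9  {1,3,5,6,7,8,9}:21  {2,3,4,5,6,7,9}:9  {2,4,5,6,7,8,9}:21  {3,4,5,6,7,8,9}:42
  |U|=8: {0,1,3,4,5,6,7,9}:12  {0,1,3,5,6,7,8,9}:24  {1,2,3,4,5,6,7,9}:18  {1,3,4,5,6,7,8,9}:72  {2,3,4,5,6,7,8,9}:72
  start at 0(t): 162
  start at 2(s): 108
  start at 8(q): 30
sum over floor = 300

300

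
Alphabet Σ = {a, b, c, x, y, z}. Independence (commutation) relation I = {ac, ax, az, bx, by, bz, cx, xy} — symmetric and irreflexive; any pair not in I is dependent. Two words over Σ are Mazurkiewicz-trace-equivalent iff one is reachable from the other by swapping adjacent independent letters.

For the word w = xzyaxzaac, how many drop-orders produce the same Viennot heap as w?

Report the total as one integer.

0(x) covers ∅
1(z) covers 0:x
2(y) covers 1:z
3(a) covers 2:y
4(x) covers 1:z
5(z) covers 2:y, 4:x
6(a) covers 3:a
7(a) covers 6:a
8(c) covers 5:z
floor of heap: 0:x
completions by unplaced set U, small U first (add the entries for U minus each lowest piece of U):
  |U|=1: {7}:1  {8}:1
  |U|=2: {5,8}:1  {6,7}:1  {7,8}:2
  |U|=3: {3,6,7}:1  {4,5,8}:1  {5,7,8}:3  {6,7,8}:3
  |U|=4: {3,6,7,8}:4  {4,5,7,8}:4  {5,6,7,8}:6
  |U|=5: {3,5,6,7,8}:10  {4,5,6,7,8}:10
  |U|=6: {2,3,5,6,7,8}:10  {3,4,5,6,7,8}:20
  |U|=7: {2,3,4,5,6,7,8}:30
  start at 0(x): 30

30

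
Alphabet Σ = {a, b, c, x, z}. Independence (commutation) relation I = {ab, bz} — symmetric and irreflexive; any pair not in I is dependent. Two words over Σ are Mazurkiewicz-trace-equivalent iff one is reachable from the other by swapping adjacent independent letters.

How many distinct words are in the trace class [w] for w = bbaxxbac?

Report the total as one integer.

drop 0:b onto floor
drop 1:b onto {0:b}
drop 2:a onto floor
drop 3:x onto {1:b, 2:a}
drop 4:x onto {3:x}
drop 5:b onto {4:x}
drop 6:a onto {4:x}
drop 7:c onto {5:b, 6:a}
ground layer = {0:b, 2:a}
drop-orders for the pieces not yet dropped (sum over which currently-grounded one goes next):
  1 to go: {7} 1
  2 to go: {5,7} 1  {6,7} 1
  3 to go: {5,6,7} 2
  4 to go: {4,5,6,7} 2
  5 to go: {3,4,5,6,7} 2
  6 to go: {1,3,4,5,6,7} 2  {2,3,4,5,6,7} 2
  if 0:b drops first: 4 orders
  if 2:a drops first: 2 orders
heap linearizations: 6

6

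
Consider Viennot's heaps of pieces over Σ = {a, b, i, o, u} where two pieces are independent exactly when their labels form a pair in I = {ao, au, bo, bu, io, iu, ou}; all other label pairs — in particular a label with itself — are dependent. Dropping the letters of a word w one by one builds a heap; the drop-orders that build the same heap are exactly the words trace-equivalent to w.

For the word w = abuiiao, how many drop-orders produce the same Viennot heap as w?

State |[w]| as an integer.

42

drop 0:a onto floor
drop 1:b onto {0:a}
drop 2:u onto floor
drop 3:i onto {1:b}
drop 4:i onto {3:i}
drop 5:a onto {4:i}
drop 6:o onto floor
ground layer = {0:a, 2:u, 6:o}
drop-orders for the pieces not yet dropped (sum over which currently-grounded one goes next):
  1 to go: {2} 1  {5} 1  {6} 1
  2 to go: {2,5} 2  {2,6} 2  {4,5} 1  {5,6} 2
  3 to go: {2,4,5} 3  {2,5,6} 6  {3,4,5} 1  {4,5,6} 3
  4 to go: {1,3,4,5} 1  {2,3,4,5} 4  {2,4,5,6} 12  {3,4,5,6} 4
  5 to go: {0,1,3,4,5} 1  {1,2,3,4,5} 5  {1,3,4,5,6} 5  {2,3,4,5,6} 20
  if 0:a drops first: 30 orders
  if 2:u drops first: 6 orders
  if 6:o drops first: 6 orders
heap linearizations: 42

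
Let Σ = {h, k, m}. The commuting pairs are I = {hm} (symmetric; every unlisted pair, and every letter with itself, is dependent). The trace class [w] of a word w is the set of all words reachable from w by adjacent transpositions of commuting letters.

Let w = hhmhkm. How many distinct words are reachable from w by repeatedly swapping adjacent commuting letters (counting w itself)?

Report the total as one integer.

0(h) covers ∅
1(h) covers 0:h
2(m) covers ∅
3(h) covers 1:h
4(k) covers 2:m, 3:h
5(m) covers 4:k
floor of heap: 0:h, 2:m
completions by unplaced set U, small U first (add the entries for U minus each lowest piece of U):
  |U|=1: {5}:1
  |U|=2: {4,5}:1
  |U|=3: {2,4,5}:1  {3,4,5}:1
  |U|=4: {1,3,4,5}:1  {2,3,4,5}:2
  start at 0(h): 3
  start at 2(m): 1
sum over floor = 4

4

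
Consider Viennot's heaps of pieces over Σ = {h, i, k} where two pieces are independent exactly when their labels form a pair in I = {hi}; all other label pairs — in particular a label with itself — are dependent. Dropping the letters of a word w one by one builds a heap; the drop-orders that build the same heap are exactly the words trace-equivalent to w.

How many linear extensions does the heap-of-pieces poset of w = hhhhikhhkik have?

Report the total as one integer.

5

0(h) covers ∅
1(h) covers 0:h
2(h) covers 1:h
3(h) covers 2:h
4(i) covers ∅
5(k) covers 3:h, 4:i
6(h) covers 5:k
7(h) covers 6:h
8(k) covers 7:h
9(i) covers 8:k
10(k) covers 9:i
floor of heap: 0:h, 4:i
completions by unplaced set U, small U first (add the entries for U minus each lowest piece of U):
  |U|=1: {10}:1
  |U|=2: {9,10}:1
  |U|=3: {8,9,10}:1
  |U|=4: {7,8,9,10}:1
  |U|=5: {6,7,8,9,10}:1
  |U|=6: {5,6,7,8,9,10}:1
  |U|=7: {3,5,6,7,8,9,10}:1  {4,5,6,7,8,9,10}:1
  |U|=8: {2,3,5,6,7,8,9,10}:1  {3,4,5,6,7,8,9,10}:2
  |U|=9: {1,2,3,5,6,7,8,9,10}:1  {2,3,4,5,6,7,8,9,10}:3
  start at 0(h): 4
  start at 4(i): 1
sum over floor = 5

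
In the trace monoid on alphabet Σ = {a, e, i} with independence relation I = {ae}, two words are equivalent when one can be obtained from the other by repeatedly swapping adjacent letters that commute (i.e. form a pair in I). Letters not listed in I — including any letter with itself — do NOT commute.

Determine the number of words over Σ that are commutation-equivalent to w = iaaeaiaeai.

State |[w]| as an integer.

#0=i has no predecessor
#1=a depends on [0:i]
#2=a depends on [1:a]
#3=e depends on [0:i]
#4=a depends on [2:a]
#5=i depends on [3:e, 4:a]
#6=a depends on [5:i]
#7=e depends on [5:i]
#8=a depends on [6:a]
#9=i depends on [7:e, 8:a]
sources: [0:i]
N(rest) = Σ N(rest − s) over sources s of rest; N(one piece) = 1:
  size 1 → [9]=1
  size 2 → [7,9]=1  [8,9]=1
  size 3 → [6,8,9]=1  [7,8,9]=2
  size 4 → [6,7,8,9]=3
  size 5 → [5,6,7,8,9]=3
  size 6 → [3,5,6,7,8,9]=3  [4,5,6,7,8,9]=3
  size 7 → [2,4,5,6,7,8,9]=3  [3,4,5,6,7,8,9]=6
  size 8 → [1,2,4,5,6,7,8,9]=3  [2,3,4,5,6,7,8,9]=9
  first=0(i) contributes 12

12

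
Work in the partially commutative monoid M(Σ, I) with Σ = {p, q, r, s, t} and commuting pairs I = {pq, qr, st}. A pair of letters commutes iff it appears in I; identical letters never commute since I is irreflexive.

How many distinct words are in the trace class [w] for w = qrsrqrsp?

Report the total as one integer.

6

drop 0:q onto floor
drop 1:r onto floor
drop 2:s onto {0:q, 1:r}
drop 3:r onto {2:s}
drop 4:q onto {2:s}
drop 5:r onto {3:r}
drop 6:s onto {4:q, 5:r}
drop 7:p onto {6:s}
ground layer = {0:q, 1:r}
drop-orders for the pieces not yet dropped (sum over which currently-grounded one goes next):
  1 to go: {7} 1
  2 to go: {6,7} 1
  3 to go: {4,6,7} 1  {5,6,7} 1
  4 to go: {3,5,6,7} 1  {4,5,6,7} 2
  5 to go: {3,4,5,6,7} 3
  6 to go: {2,3,4,5,6,7} 3
  if 0:q drops first: 3 orders
  if 1:r drops first: 3 orders
heap linearizations: 6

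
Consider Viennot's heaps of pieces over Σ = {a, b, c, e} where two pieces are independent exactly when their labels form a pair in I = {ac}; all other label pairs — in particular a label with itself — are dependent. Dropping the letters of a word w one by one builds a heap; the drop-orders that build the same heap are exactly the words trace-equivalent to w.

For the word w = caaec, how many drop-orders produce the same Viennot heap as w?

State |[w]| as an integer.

drop 0:c onto floor
drop 1:a onto floor
drop 2:a onto {1:a}
drop 3:e onto {0:c, 2:a}
drop 4:c onto {3:e}
ground layer = {0:c, 1:a}
drop-orders for the pieces not yet dropped (sum over which currently-grounded one goes next):
  1 to go: {4} 1
  2 to go: {3,4} 1
  3 to go: {0,3,4} 1  {2,3,4} 1
  if 0:c drops first: 1 orders
  if 1:a drops first: 2 orders
heap linearizations: 3

3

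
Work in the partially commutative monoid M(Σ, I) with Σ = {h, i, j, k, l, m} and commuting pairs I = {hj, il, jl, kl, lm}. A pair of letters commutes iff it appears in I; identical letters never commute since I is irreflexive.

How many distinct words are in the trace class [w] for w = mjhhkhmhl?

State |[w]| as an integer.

3

#0=m has no predecessor
#1=j depends on [0:m]
#2=h depends on [0:m]
#3=h depends on [2:h]
#4=k depends on [1:j, 3:h]
#5=h depends on [4:k]
#6=m depends on [5:h]
#7=h depends on [6:m]
#8=l depends on [7:h]
sources: [0:m]
N(rest) = Σ N(rest − s) over sources s of rest; N(one piece) = 1:
  size 1 → [8]=1
  size 2 → [7,8]=1
  size 3 → [6,7,8]=1
  size 4 → [5,6,7,8]=1
  size 5 → [4,5,6,7,8]=1
  size 6 → [1,4,5,6,7,8]=1  [3,4,5,6,7,8]=1
  size 7 → [1,3,4,5,6,7,8]=2  [2,3,4,5,6,7,8]=1
  first=0(m) contributes 3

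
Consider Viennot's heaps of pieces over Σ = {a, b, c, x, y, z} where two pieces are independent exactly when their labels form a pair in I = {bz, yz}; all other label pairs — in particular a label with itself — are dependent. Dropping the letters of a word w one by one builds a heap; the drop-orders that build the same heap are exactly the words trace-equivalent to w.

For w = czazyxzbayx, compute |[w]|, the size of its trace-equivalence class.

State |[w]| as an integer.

#0=c has no predecessor
#1=z depends on [0:c]
#2=a depends on [1:z]
#3=z depends on [2:a]
#4=y depends on [2:a]
#5=x depends on [3:z, 4:y]
#6=z depends on [5:x]
#7=b depends on [5:x]
#8=a depends on [6:z, 7:b]
#9=y depends on [8:a]
#10=x depends on [9:y]
sources: [0:c]
N(rest) = Σ N(rest − s) over sources s of rest; N(one piece) = 1:
  size 1 → [10]=1
  size 2 → [9,10]=1
  size 3 → [8,9,10]=1
  size 4 → [6,8,9,10]=1  [7,8,9,10]=1
  size 5 → [6,7,8,9,10]=2
  size 6 → [5,6,7,8,9,10]=2
  size 7 → [3,5,6,7,8,9,10]=2  [4,5,6,7,8,9,10]=2
  size 8 → [3,4,5,6,7,8,9,10]=4
  size 9 → [2,3,4,5,6,7,8,9,10]=4
  first=0(c) contributes 4

4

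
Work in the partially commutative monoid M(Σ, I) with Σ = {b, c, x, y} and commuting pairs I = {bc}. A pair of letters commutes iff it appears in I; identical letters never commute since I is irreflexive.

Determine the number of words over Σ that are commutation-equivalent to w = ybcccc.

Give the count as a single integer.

drop 0:y onto floor
drop 1:b onto {0:y}
drop 2:c onto {0:y}
drop 3:c onto {2:c}
drop 4:c onto {3:c}
drop 5:c onto {4:c}
ground layer = {0:y}
drop-orders for the pieces not yet dropped (sum over which currently-grounded one goes next):
  1 to go: {1} 1  {5} 1
  2 to go: {1,5} 2  {4,5} 1
  3 to go: {1,4,5} 3  {3,4,5} 1
  4 to go: {1,3,4,5} 4  {2,3,4,5} 1
  if 0:y drops first: 5 orders

5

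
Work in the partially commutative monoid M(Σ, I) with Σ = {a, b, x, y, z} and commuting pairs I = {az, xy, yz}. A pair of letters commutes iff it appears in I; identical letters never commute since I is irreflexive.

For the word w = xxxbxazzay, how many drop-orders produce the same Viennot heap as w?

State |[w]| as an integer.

drop 0:x onto floor
drop 1:x onto {0:x}
drop 2:x onto {1:x}
drop 3:b onto {2:x}
drop 4:x onto {3:b}
drop 5:a onto {4:x}
drop 6:z onto {4:x}
drop 7:z onto {6:z}
drop 8:a onto {5:a}
drop 9:y onto {8:a}
ground layer = {0:x}
drop-orders for the pieces not yet dropped (sum over which currently-grounded one goes next):
  1 to go: {7} 1  {9} 1
  2 to go: {6,7} 1  {7,9} 2  {8,9} 1
  3 to go: {5,8,9} 1  {6,7,9} 3  {7,8,9} 3
  4 to go: {5,7,8,9} 4  {6,7,8,9} 6
  5 to go: {5,6,7,8,9} 10
  6 to go: {4,5,6,7,8,9} 10
  7 to go: {3,4,5,6,7,8,9} 10
  8 to go: {2,3,4,5,6,7,8,9} 10
  if 0:x drops first: 10 orders

10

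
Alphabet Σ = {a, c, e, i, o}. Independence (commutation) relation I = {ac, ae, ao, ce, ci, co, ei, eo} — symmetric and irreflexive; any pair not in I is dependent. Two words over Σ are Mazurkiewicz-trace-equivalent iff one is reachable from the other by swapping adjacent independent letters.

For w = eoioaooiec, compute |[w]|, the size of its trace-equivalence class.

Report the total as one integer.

1440

drop 0:e onto floor
drop 1:o onto floor
drop 2:i onto {1:o}
drop 3:o onto {2:i}
drop 4:a onto {2:i}
drop 5:o onto {3:o}
drop 6:o onto {5:o}
drop 7:i onto {4:a, 6:o}
drop 8:e onto {0:e}
drop 9:c onto floor
ground layer = {0:e, 1:o, 9:c}
drop-orders for the pieces not yet dropped (sum over which currently-grounded one goes next):
  1 to go: {7} 1  {8} 1  {9} 1
  2 to go: {0,8} 1  {4,7} 1  {6,7} 1  {7,8} 2  {7,9} 2  {8,9} 2
  3 to go: {0,7,8} 3  {0,8,9} 3  {4,6,7} 2  {4,7,8} 3  {4,7,9} 3  {5,6,7} 1  {6,7,8} 3  {6,7,9} 3  {7,8,9} 6
  4 to go: {0,4,7,8} 6  {0,6,7,8} 6  {0,7,8,9} 12  {3,5,6,7} 1  {4,5,6,7} 3  {4,6,7,8} 8  {4,6,7,9} 8  {4,7,8,9} 12  {5,6,7,8} 4  {5,6,7,9} 4  {6,7,8,9} 12
  5 to go: {0,4,6,7,8} 20  {0,4,7,8,9} 30  {0,5,6,7,8} 10  {0,6,7,8,9} 30  {3,4,5,6,7} 4  {3,5,6,7,8} 5  {3,5,6,7,9} 5  {4,5,6,7,8} 15  {4,5,6,7,9} 15  {4,6,7,8,9} 40  {5,6,7,8,9} 20
  6 to go: {0,3,5,6,7,8} 15  {0,4,5,6,7,8} 45  {0,4,6,7,8,9} 120  {0,5,6,7,8,9} 60  {2,3,4,5,6,7} 4  {3,4,5,6,7,8} 24  {3,4,5,6,7,9} 24  {3,5,6,7,8,9} 30  {4,5,6,7,8,9} 90
  7 to go: {0,3,4,5,6,7,8} 84  {0,3,5,6,7,8,9} 105  {0,4,5,6,7,8,9} 315  {1,2,3,4,5,6,7} 4  {2,3,4,5,6,7,8} 28  {2,3,4,5,6,7,9} 28  {3,4,5,6,7,8,9} 168
  8 to go: {0,2,3,4,5,6,7,8} 112  {0,3,4,5,6,7,8,9} 672  {1,2,3,4,5,6,7,8} 32  {1,2,3,4,5,6,7,9} 32  {2,3,4,5,6,7,8,9} 224
  if 0:e drops first: 288 orders
  if 1:o drops first: 1008 orders
  if 9:c drops first: 144 orders
heap linearizations: 1440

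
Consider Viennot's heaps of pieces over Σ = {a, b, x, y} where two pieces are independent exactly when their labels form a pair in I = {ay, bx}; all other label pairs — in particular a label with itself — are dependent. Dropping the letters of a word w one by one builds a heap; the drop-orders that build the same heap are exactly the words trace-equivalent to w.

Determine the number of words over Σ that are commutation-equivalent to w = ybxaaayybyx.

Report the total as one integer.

piece 0:y — minimal
piece 1:b rests on {0:y}
piece 2:x rests on {0:y}
piece 3:a rests on {1:b, 2:x}
piece 4:a rests on {3:a}
piece 5:a rests on {4:a}
piece 6:y rests on {1:b, 2:x}
piece 7:y rests on {6:y}
piece 8:b rests on {5:a, 7:y}
piece 9:y rests on {8:b}
piece 10:x rests on {9:y}
minimal pieces: {0:y}
ways to finish when only these pieces remain (= sum over removing one remaining piece with nothing left below it):
  1 left: {10}→1
  2 left: {9,10}→1
  3 left: {8,9,10}→1
  4 left: {5,8,9,10}→1  {7,8,9,10}→1
  5 left: {4,5,8,9,10}→1  {5,7,8,9,10}→2  {6,7,8,9,10}→1
  6 left: {3,4,5,8,9,10}→1  {4,5,7,8,9,10}→3  {5,6,7,8,9,10}→3
  7 left: {3,4,5,7,8,9,10}→4  {4,5,6,7,8,9,10}→6
  8 left: {3,4,5,6,7,8,9,10}→10
  9 left: {1,3,4,5,6,7,8,9,10}→10  {2,3,4,5,6,7,8,9,10}→10
  placing 0:y first → 20 extensions

20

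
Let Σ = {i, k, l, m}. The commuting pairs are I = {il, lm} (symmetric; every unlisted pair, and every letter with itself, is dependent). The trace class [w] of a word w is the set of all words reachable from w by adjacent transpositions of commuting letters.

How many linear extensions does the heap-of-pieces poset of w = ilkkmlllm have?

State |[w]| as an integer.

0(i) covers ∅
1(l) covers ∅
2(k) covers 0:i, 1:l
3(k) covers 2:k
4(m) covers 3:k
5(l) covers 3:k
6(l) covers 5:l
7(l) covers 6:l
8(m) covers 4:m
floor of heap: 0:i, 1:l
completions by unplaced set U, small U first (add the entries for U minus each lowest piece of U):
  |U|=1: {7}:1  {8}:1
  |U|=2: {4,8}:1  {6,7}:1  {7,8}:2
  |U|=3: {4,7,8}:3  {5,6,7}:1  {6,7,8}:3
  |U|=4: {4,6,7,8}:6  {5,6,7,8}:4
  |U|=5: {4,5,6,7,8}:10
  |U|=6: {3,4,5,6,7,8}:10
  |U|=7: {2,3,4,5,6,7,8}:10
  start at 0(i): 10
  start at 1(l): 10
sum over floor = 20

20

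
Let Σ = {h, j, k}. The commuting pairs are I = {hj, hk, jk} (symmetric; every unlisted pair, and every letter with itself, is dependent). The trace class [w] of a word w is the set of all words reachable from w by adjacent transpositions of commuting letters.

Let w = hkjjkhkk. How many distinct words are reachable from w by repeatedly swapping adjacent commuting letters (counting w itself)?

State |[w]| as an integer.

420

0(h) covers ∅
1(k) covers ∅
2(j) covers ∅
3(j) covers 2:j
4(k) covers 1:k
5(h) covers 0:h
6(k) covers 4:k
7(k) covers 6:k
floor of heap: 0:h, 1:k, 2:j
completions by unplaced set U, small U first (add the entries for U minus each lowest piece of U):
  |U|=1: {3}:1  {5}:1  {7}:1
  |U|=2: {0,5}:1  {2,3}:1  {3,5}:2  {3,7}:2  {5,7}:2  {6,7}:1
  |U|=3: {0,3,5}:3  {0,5,7}:3  {2,3,5}:3  {2,3,7}:3  {3,5,7}:6  {3,6,7}:3  {4,6,7}:1  {5,6,7}:3
  |U|=4: {0,2,3,5}:6  {0,3,5,7}:12  {0,5,6,7}:6  {1,4,6,7}:1  {2,3,5,7}:12  {2,3,6,7}:6  {3,4,6,7}:4  {3,5,6,7}:12  {4,5,6,7}:4
  |U|=5: {0,2,3,5,7}:30  {0,3,5,6,7}:30  {0,4,5,6,7}:10  {1,3,4,6,7}:5  {1,4,5,6,7}:5  {2,3,4,6,7}:10  {2,3,5,6,7}:30  {3,4,5,6,7}:20
  |U|=6: {0,1,4,5,6,7}:15  {0,2,3,5,6,7}:90  {0,3,4,5,6,7}:60  {1,2,3,4,6,7}:15  {1,3,4,5,6,7}:30  {2,3,4,5,6,7}:60
  start at 0(h): 105
  start at 1(k): 210
  start at 2(j): 105
sum over floor = 420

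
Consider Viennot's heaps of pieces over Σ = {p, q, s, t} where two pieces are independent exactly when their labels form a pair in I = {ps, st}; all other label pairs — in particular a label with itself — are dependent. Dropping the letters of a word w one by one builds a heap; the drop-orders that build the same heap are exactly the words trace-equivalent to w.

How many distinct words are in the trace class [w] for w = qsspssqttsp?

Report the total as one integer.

piece 0:q — minimal
piece 1:s rests on {0:q}
piece 2:s rests on {1:s}
piece 3:p rests on {0:q}
piece 4:s rests on {2:s}
piece 5:s rests on {4:s}
piece 6:q rests on {3:p, 5:s}
piece 7:t rests on {6:q}
piece 8:t rests on {7:t}
piece 9:s rests on {6:q}
piece 10:p rests on {8:t}
minimal pieces: {0:q}
ways to finish when only these pieces remain (= sum over removing one remaining piece with nothing left below it):
  1 left: {9}→1  {10}→1
  2 left: {8,10}→1  {9,10}→2
  3 left: {7,8,10}→1  {8,9,10}→3
  4 left: {7,8,9,10}→4
  5 left: {6,7,8,9,10}→4
  6 left: {3,6,7,8,9,10}→4  {5,6,7,8,9,10}→4
  7 left: {3,5,6,7,8,9,10}→8  {4,5,6,7,8,9,10}→4
  8 left: {2,4,5,6,7,8,9,10}→4  {3,4,5,6,7,8,9,10}→12
  9 left: {1,2,4,5,6,7,8,9,10}→4  {2,3,4,5,6,7,8,9,10}→16
  placing 0:q first → 20 extensions

20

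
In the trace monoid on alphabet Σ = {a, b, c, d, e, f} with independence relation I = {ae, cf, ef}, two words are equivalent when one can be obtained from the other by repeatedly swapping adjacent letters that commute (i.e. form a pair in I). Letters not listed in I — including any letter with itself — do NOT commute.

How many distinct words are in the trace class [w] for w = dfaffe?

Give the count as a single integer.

#0=d has no predecessor
#1=f depends on [0:d]
#2=a depends on [1:f]
#3=f depends on [2:a]
#4=f depends on [3:f]
#5=e depends on [0:d]
sources: [0:d]
N(rest) = Σ N(rest − s) over sources s of rest; N(one piece) = 1:
  size 1 → [4]=1  [5]=1
  size 2 → [3,4]=1  [4,5]=2
  size 3 → [2,3,4]=1  [3,4,5]=3
  size 4 → [1,2,3,4]=1  [2,3,4,5]=4
  first=0(d) contributes 5

5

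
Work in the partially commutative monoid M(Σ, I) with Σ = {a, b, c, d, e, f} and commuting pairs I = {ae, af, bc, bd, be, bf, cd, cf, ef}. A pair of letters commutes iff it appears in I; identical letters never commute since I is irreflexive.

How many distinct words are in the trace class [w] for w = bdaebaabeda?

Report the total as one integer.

0(b) covers ∅
1(d) covers ∅
2(a) covers 0:b, 1:d
3(e) covers 1:d
4(b) covers 2:a
5(a) covers 4:b
6(a) covers 5:a
7(b) covers 6:a
8(e) covers 3:e
9(d) covers 6:a, 8:e
10(a) covers 7:b, 9:d
floor of heap: 0:b, 1:d
completions by unplaced set U, small U first (add the entries for U minus each lowest piece of U):
  |U|=1: {10}:1
  |U|=2: {7,10}:1  {9,10}:1
  |U|=3: {7,9,10}:2  {8,9,10}:1
  |U|=4: {3,8,9,10}:1  {6,7,9,10}:2  {7,8,9,10}:3
  |U|=5: {3,7,8,9,10}:4  {5,6,7,9,10}:2  {6,7,8,9,10}:5
  |U|=6: {3,6,7,8,9,10}:9  {4,5,6,7,9,10}:2  {5,6,7,8,9,10}:7
  |U|=7: {2,4,5,6,7,9,10}:2  {3,5,6,7,8,9,10}:16  {4,5,6,7,8,9,10}:9
  |U|=8: {0,2,4,5,6,7,9,10}:2  {2,4,5,6,7,8,9,10}:11  {3,4,5,6,7,8,9,10}:25
  |U|=9: {0,2,4,5,6,7,8,9,10}:13  {2,3,4,5,6,7,8,9,10}:36
  start at 0(b): 36
  start at 1(d): 49
sum over floor = 85

85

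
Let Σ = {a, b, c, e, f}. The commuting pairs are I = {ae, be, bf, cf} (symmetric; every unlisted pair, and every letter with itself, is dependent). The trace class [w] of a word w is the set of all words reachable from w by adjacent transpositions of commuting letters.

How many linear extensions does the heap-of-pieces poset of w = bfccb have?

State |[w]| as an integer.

piece 0:b — minimal
piece 1:f — minimal
piece 2:c rests on {0:b}
piece 3:c rests on {2:c}
piece 4:b rests on {3:c}
minimal pieces: {0:b, 1:f}
ways to finish when only these pieces remain (= sum over removing one remaining piece with nothing left below it):
  1 left: {1}→1  {4}→1
  2 left: {1,4}→2  {3,4}→1
  3 left: {1,3,4}→3  {2,3,4}→1
  placing 0:b first → 4 extensions
  placing 1:f first → 1 extensions
total linear extensions = 5

5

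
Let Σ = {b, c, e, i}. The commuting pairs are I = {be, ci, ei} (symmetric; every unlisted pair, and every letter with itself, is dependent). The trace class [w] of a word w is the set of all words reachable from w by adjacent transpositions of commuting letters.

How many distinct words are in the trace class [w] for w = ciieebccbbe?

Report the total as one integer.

57

piece 0:c — minimal
piece 1:i — minimal
piece 2:i rests on {1:i}
piece 3:e rests on {0:c}
piece 4:e rests on {3:e}
piece 5:b rests on {0:c, 2:i}
piece 6:c rests on {4:e, 5:b}
piece 7:c rests on {6:c}
piece 8:b rests on {7:c}
piece 9:b rests on {8:b}
piece 10:e rests on {7:c}
minimal pieces: {0:c, 1:i}
ways to finish when only these pieces remain (= sum over removing one remaining piece with nothing left below it):
  1 left: {9}→1  {10}→1
  2 left: {8,9}→1  {9,10}→2
  3 left: {8,9,10}→3
  4 left: {7,8,9,10}→3
  5 left: {6,7,8,9,10}→3
  6 left: {4,6,7,8,9,10}→3  {5,6,7,8,9,10}→3
  7 left: {2,5,6,7,8,9,10}→3  {3,4,6,7,8,9,10}→3  {4,5,6,7,8,9,10}→6
  8 left: {1,2,5,6,7,8,9,10}→3  {2,4,5,6,7,8,9,10}→9  {3,4,5,6,7,8,9,10}→9
  9 left: {0,3,4,5,6,7,8,9,10}→9  {1,2,4,5,6,7,8,9,10}→12  {2,3,4,5,6,7,8,9,10}→18
  placing 0:c first → 30 extensions
  placing 1:i first → 27 extensions
total linear extensions = 57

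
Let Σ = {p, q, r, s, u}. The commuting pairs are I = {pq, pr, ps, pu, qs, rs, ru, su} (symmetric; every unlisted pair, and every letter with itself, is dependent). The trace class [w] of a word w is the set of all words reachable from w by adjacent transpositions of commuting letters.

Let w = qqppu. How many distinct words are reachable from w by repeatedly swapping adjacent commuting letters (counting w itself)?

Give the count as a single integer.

piece 0:q — minimal
piece 1:q rests on {0:q}
piece 2:p — minimal
piece 3:p rests on {2:p}
piece 4:u rests on {1:q}
minimal pieces: {0:q, 2:p}
ways to finish when only these pieces remain (= sum over removing one remaining piece with nothing left below it):
  1 left: {3}→1  {4}→1
  2 left: {1,4}→1  {2,3}→1  {3,4}→2
  3 left: {0,1,4}→1  {1,3,4}→3  {2,3,4}→3
  placing 0:q first → 6 extensions
  placing 2:p first → 4 extensions
total linear extensions = 10

10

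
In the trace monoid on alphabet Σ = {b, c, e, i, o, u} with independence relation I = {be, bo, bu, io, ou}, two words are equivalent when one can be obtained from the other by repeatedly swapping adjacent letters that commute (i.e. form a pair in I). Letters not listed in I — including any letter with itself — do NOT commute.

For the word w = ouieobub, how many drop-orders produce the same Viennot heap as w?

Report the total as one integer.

70

drop 0:o onto floor
drop 1:u onto floor
drop 2:i onto {1:u}
drop 3:e onto {0:o, 2:i}
drop 4:o onto {3:e}
drop 5:b onto {2:i}
drop 6:u onto {3:e}
drop 7:b onto {5:b}
ground layer = {0:o, 1:u}
drop-orders for the pieces not yet dropped (sum over which currently-grounded one goes next):
  1 to go: {4} 1  {6} 1  {7} 1
  2 to go: {4,6} 2  {4,7} 2  {5,7} 1  {6,7} 2
  3 to go: {3,4,6} 2  {4,5,7} 3  {4,6,7} 6  {5,6,7} 3
  4 to go: {0,3,4,6} 2  {3,4,6,7} 8  {4,5,6,7} 12
  5 to go: {0,3,4,6,7} 10  {3,4,5,6,7} 20
  6 to go: {0,3,4,5,6,7} 30  {2,3,4,5,6,7} 20
  if 0:o drops first: 20 orders
  if 1:u drops first: 50 orders
heap linearizations: 70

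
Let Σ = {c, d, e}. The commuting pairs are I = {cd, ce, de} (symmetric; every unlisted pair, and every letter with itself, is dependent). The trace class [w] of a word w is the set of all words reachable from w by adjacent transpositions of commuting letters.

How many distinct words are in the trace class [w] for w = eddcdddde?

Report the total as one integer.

drop 0:e onto floor
drop 1:d onto floor
drop 2:d onto {1:d}
drop 3:c onto floor
drop 4:d onto {2:d}
drop 5:d onto {4:d}
drop 6:d onto {5:d}
drop 7:d onto {6:d}
drop 8:e onto {0:e}
ground layer = {0:e, 1:d, 3:c}
drop-orders for the pieces not yet dropped (sum over which currently-grounded one goes next):
  1 to go: {3} 1  {7} 1  {8} 1
  2 to go: {0,8} 1  {3,7} 2  {3,8} 2  {6,7} 1  {7,8} 2
  3 to go: {0,3,8} 3  {0,7,8} 3  {3,6,7} 3  {3,7,8} 6  {5,6,7} 1  {6,7,8} 3
  4 to go: {0,3,7,8} 12  {0,6,7,8} 6  {3,5,6,7} 4  {3,6,7,8} 12  {4,5,6,7} 1  {5,6,7,8} 4
  5 to go: {0,3,6,7,8} 30  {0,5,6,7,8} 10  {2,4,5,6,7} 1  {3,4,5,6,7} 5  {3,5,6,7,8} 20  {4,5,6,7,8} 5
  6 to go: {0,3,5,6,7,8} 60  {0,4,5,6,7,8} 15  {1,2,4,5,6,7} 1  {2,3,4,5,6,7} 6  {2,4,5,6,7,8} 6  {3,4,5,6,7,8} 30
  7 to go: {0,2,4,5,6,7,8} 21  {0,3,4,5,6,7,8} 105  {1,2,3,4,5,6,7} 7  {1,2,4,5,6,7,8} 7  {2,3,4,5,6,7,8} 42
  if 0:e drops first: 56 orders
  if 1:d drops first: 168 orders
  if 3:c drops first: 28 orders
heap linearizations: 252

252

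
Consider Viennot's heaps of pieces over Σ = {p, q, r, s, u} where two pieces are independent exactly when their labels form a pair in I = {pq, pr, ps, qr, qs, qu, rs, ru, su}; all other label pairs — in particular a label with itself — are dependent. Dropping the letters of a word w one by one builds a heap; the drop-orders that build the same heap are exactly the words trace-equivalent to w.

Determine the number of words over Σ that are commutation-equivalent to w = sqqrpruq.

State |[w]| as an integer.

1680

drop 0:s onto floor
drop 1:q onto floor
drop 2:q onto {1:q}
drop 3:r onto floor
drop 4:p onto floor
drop 5:r onto {3:r}
drop 6:u onto {4:p}
drop 7:q onto {2:q}
ground layer = {0:s, 1:q, 3:r, 4:p}
drop-orders for the pieces not yet dropped (sum over which currently-grounded one goes next):
  1 to go: {0} 1  {5} 1  {6} 1  {7} 1
  2 to go: {0,5} 2  {0,6} 2  {0,7} 2  {2,7} 1  {3,5} 1  {4,6} 1  {5,6} 2  {5,7} 2  {6,7} 2
  3 to go: {0,2,7} 3  {0,3,5} 3  {0,4,6} 3  {0,5,6} 6  {0,5,7} 6  {0,6,7} 6  {1,2,7} 1  {2,5,7} 3  {2,6,7} 3  {3,5,6} 3  {3,5,7} 3  {4,5,6} 3  {4,6,7} 3  {5,6,7} 6
  4 to go: {0,1,2,7} 4  {0,2,5,7} 12  {0,2,6,7} 12  {0,3,5,6} 12  {0,3,5,7} 12  {0,4,5,6} 12  {0,4,6,7} 12  {0,5,6,7} 24  {1,2,5,7} 4  {1,2,6,7} 4  {2,3,5,7} 6  {2,4,6,7} 6  {2,5,6,7} 12  {3,4,5,6} 6  {3,5,6,7} 12  {4,5,6,7} 12
  5 to go: {0,1,2,5,7} 20  {0,1,2,6,7} 20  {0,2,3,5,7} 30  {0,2,4,6,7} 30  {0,2,5,6,7} 60  {0,3,4,5,6} 30  {0,3,5,6,7} 60  {0,4,5,6,7} 60  {1,2,3,5,7} 10  {1,2,4,6,7} 10  {1,2,5,6,7} 20  {2,3,5,6,7} 30  {2,4,5,6,7} 30  {3,4,5,6,7} 30
  6 to go: {0,1,2,3,5,7} 60  {0,1,2,4,6,7} 60  {0,1,2,5,6,7} 120  {0,2,3,5,6,7} 180  {0,2,4,5,6,7} 180  {0,3,4,5,6,7} 180  {1,2,3,5,6,7} 60  {1,2,4,5,6,7} 60  {2,3,4,5,6,7} 90
  if 0:s drops first: 210 orders
  if 1:q drops first: 630 orders
  if 3:r drops first: 420 orders
  if 4:p drops first: 420 orders
heap linearizations: 1680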